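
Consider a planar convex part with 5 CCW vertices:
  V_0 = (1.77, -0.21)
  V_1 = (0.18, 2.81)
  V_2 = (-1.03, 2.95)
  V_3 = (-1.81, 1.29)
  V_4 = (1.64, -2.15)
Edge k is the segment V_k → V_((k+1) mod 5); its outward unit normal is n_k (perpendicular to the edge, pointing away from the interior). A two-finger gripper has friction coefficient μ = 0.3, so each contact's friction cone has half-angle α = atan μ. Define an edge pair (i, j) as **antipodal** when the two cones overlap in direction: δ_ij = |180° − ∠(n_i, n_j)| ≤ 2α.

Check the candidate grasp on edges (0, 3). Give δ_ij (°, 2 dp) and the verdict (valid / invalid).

α = atan 0.3 = 16.70°;  2α = 33.40°
edge 0: e_0 = (-1.59, +3.02);  n_0 = (+0.8849, +0.4659)
edge 3: e_3 = (+3.45, -3.44);  n_3 = (-0.7061, -0.7081)
∠(n_0, n_3) = 162.68°
δ = |180° − 162.68°| = 17.32°
17.32° ≤ 2α = 33.40°  →  valid

δ = 17.32°, valid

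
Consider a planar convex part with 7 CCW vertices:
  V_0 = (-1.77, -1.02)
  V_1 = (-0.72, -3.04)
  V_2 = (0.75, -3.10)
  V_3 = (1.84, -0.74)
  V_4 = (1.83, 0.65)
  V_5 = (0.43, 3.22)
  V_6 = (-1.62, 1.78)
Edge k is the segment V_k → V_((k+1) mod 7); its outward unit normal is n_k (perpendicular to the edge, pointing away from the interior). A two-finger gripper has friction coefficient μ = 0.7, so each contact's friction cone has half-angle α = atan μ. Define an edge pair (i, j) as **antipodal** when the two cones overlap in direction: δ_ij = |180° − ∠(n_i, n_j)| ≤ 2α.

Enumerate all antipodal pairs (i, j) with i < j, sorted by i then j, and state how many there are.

count = 10; pairs: (0,2), (0,3), (0,4), (1,4), (1,5), (2,5), (2,6), (3,5), (3,6), (4,6)

α = atan 0.7 = 34.99°;  2α = 69.98°
n_0 = (-0.8873, -0.4612)
n_1 = (-0.0408, -0.9992)
n_2 = (+0.9078, -0.4193)
n_3 = (+1.0000, +0.0072)
n_4 = (+0.8782, +0.4784)
n_5 = (-0.5748, +0.8183)
n_6 = (-0.9986, +0.0535)
  (0,1): δ = 119.80°  ·
  (0,2): δ = 52.26°  ✓
  (0,3): δ = 27.05°  ✓
  (0,4): δ = 1.11°  ✓
  (0,5): δ = 97.62°  ·
  (0,6): δ = 149.47°  ·
  (1,2): δ = 112.45°  ·
  (1,3): δ = 87.25°  ·
  (1,4): δ = 59.08°  ✓
  (1,5): δ = 37.42°  ✓
  (1,6): δ = 89.27°  ·
  (2,3): δ = 154.80°  ·
  (2,4): δ = 126.63°  ·
  (2,5): δ = 30.12°  ✓
  (2,6): δ = 21.72°  ✓
  (3,4): δ = 151.83°  ·
  (3,5): δ = 55.33°  ✓
  (3,6): δ = 3.48°  ✓
  (4,5): δ = 83.49°  ·
  (4,6): δ = 31.65°  ✓
  (5,6): δ = 128.15°  ·
antipodal pairs: 10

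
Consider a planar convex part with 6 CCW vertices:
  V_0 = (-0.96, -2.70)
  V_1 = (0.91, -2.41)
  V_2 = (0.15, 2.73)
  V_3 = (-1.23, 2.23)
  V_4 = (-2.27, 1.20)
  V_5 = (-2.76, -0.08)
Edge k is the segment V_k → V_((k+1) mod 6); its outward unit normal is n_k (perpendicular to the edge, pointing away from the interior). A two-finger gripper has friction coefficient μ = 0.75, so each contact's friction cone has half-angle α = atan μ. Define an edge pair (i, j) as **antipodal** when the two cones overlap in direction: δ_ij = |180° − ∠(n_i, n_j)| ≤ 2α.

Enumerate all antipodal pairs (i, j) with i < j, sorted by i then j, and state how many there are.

count = 6; pairs: (0,2), (0,3), (0,4), (1,3), (1,4), (1,5)

α = atan 0.75 = 36.87°;  2α = 73.74°
n_0 = (+0.1532, -0.9882)
n_1 = (+0.9892, +0.1463)
n_2 = (-0.3406, +0.9402)
n_3 = (-0.7037, +0.7105)
n_4 = (-0.9339, +0.3575)
n_5 = (-0.8242, -0.5663)
  (0,1): δ = 90.40°  ·
  (0,2): δ = 11.10°  ✓
  (0,3): δ = 35.91°  ✓
  (0,4): δ = 60.24°  ✓
  (0,5): δ = 115.67°  ·
  (1,2): δ = 78.49°  ·
  (1,3): δ = 53.69°  ✓
  (1,4): δ = 29.36°  ✓
  (1,5): δ = 26.08°  ✓
  (2,3): δ = 155.19°  ·
  (2,4): δ = 130.86°  ·
  (2,5): δ = 75.43°  ·
  (3,4): δ = 155.67°  ·
  (3,5): δ = 100.23°  ·
  (4,5): δ = 124.56°  ·
antipodal pairs: 6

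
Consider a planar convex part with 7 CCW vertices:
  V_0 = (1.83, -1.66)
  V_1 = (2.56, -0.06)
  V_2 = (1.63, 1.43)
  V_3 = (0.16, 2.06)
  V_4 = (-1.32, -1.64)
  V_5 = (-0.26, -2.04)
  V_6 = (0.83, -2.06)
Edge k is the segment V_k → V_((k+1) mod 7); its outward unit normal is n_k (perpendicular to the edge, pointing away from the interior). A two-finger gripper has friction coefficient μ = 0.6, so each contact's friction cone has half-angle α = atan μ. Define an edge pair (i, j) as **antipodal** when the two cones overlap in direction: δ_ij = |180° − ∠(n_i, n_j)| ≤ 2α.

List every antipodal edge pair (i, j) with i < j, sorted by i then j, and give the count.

count = 8; pairs: (0,3), (1,3), (1,4), (1,5), (2,4), (2,5), (2,6), (3,6)

α = atan 0.6 = 30.96°;  2α = 61.93°
n_0 = (+0.9098, -0.4151)
n_1 = (+0.8483, +0.5295)
n_2 = (+0.3939, +0.9191)
n_3 = (-0.9285, +0.3714)
n_4 = (-0.3531, -0.9356)
n_5 = (-0.0183, -0.9998)
n_6 = (+0.3714, -0.9285)
  (0,1): δ = 123.50°  ·
  (0,2): δ = 88.67°  ·
  (0,3): δ = 2.72°  ✓
  (0,4): δ = 93.85°  ·
  (0,5): δ = 113.47°  ·
  (0,6): δ = 136.33°  ·
  (1,2): δ = 145.17°  ·
  (1,3): δ = 53.77°  ✓
  (1,4): δ = 37.35°  ✓
  (1,5): δ = 56.98°  ✓
  (1,6): δ = 79.83°  ·
  (2,3): δ = 88.60°  ·
  (2,4): δ = 2.52°  ✓
  (2,5): δ = 22.15°  ✓
  (2,6): δ = 45.00°  ✓
  (3,4): δ = 88.87°  ·
  (3,5): δ = 69.25°  ·
  (3,6): δ = 46.40°  ✓
  (4,5): δ = 160.38°  ·
  (4,6): δ = 137.52°  ·
  (5,6): δ = 157.15°  ·
antipodal pairs: 8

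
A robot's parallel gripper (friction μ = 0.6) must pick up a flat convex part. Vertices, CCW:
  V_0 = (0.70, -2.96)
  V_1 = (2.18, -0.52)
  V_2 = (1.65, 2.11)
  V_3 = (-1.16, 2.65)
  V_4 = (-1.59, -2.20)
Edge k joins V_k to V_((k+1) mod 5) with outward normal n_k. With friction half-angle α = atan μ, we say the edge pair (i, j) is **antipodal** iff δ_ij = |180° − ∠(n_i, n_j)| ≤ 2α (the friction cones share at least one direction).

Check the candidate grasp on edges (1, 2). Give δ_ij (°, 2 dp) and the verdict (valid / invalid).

δ = 112.27°, invalid

α = atan 0.6 = 30.96°;  2α = 61.93°
edge 1: e_1 = (-0.53, +2.63);  n_1 = (+0.9803, +0.1975)
edge 2: e_2 = (-2.81, +0.54);  n_2 = (+0.1887, +0.9820)
∠(n_1, n_2) = 67.73°
δ = |180° − 67.73°| = 112.27°
112.27° > 2α = 61.93°  →  invalid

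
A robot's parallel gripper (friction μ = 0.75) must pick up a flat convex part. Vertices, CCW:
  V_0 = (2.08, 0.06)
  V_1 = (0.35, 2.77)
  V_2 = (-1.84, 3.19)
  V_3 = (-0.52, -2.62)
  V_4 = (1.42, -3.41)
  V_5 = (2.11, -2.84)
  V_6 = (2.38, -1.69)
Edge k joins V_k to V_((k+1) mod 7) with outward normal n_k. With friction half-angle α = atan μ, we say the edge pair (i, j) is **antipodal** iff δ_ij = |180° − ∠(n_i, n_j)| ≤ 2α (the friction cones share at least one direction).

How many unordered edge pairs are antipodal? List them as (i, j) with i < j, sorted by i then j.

α = atan 0.75 = 36.87°;  2α = 73.74°
n_0 = (+0.8429, +0.5381)
n_1 = (+0.1883, +0.9821)
n_2 = (-0.9751, -0.2215)
n_3 = (-0.3771, -0.9262)
n_4 = (+0.6369, -0.7710)
n_5 = (+0.9735, -0.2286)
n_6 = (+0.9856, +0.1690)
  (0,1): δ = 133.41°  ·
  (0,2): δ = 19.75°  ✓
  (0,3): δ = 35.29°  ✓
  (0,4): δ = 97.01°  ·
  (0,5): δ = 134.23°  ·
  (0,6): δ = 157.17°  ·
  (1,2): δ = 66.34°  ✓
  (1,3): δ = 11.30°  ✓
  (1,4): δ = 50.42°  ✓
  (1,5): δ = 87.64°  ·
  (1,6): δ = 110.58°  ·
  (2,3): δ = 124.96°  ·
  (2,4): δ = 63.24°  ✓
  (2,5): δ = 26.01°  ✓
  (2,6): δ = 3.07°  ✓
  (3,4): δ = 118.28°  ·
  (3,5): δ = 81.06°  ·
  (3,6): δ = 58.12°  ✓
  (4,5): δ = 142.77°  ·
  (4,6): δ = 119.83°  ·
  (5,6): δ = 157.06°  ·
antipodal pairs: 9

count = 9; pairs: (0,2), (0,3), (1,2), (1,3), (1,4), (2,4), (2,5), (2,6), (3,6)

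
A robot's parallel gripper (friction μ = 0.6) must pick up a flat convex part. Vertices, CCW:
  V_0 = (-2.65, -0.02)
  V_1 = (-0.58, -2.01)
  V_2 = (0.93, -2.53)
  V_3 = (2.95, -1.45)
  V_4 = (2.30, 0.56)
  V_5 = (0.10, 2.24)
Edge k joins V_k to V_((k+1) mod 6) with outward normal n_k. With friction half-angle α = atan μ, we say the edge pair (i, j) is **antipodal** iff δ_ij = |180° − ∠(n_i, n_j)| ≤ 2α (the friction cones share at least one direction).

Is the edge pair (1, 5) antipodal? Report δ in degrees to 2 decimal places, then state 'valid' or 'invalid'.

δ = 58.42°, valid

α = atan 0.6 = 30.96°;  2α = 61.93°
edge 1: e_1 = (+1.51, -0.52);  n_1 = (-0.3256, -0.9455)
edge 5: e_5 = (-2.75, -2.26);  n_5 = (-0.6349, +0.7726)
∠(n_1, n_5) = 121.58°
δ = |180° − 121.58°| = 58.42°
58.42° ≤ 2α = 61.93°  →  valid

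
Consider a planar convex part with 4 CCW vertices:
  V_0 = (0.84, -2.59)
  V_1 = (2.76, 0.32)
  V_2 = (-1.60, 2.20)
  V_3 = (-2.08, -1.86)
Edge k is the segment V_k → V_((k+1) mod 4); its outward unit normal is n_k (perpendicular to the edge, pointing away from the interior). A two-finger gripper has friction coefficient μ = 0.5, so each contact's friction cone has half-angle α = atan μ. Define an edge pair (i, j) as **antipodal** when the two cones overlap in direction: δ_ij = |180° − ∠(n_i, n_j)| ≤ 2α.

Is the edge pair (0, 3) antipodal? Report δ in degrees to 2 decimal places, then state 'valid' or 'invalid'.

α = atan 0.5 = 26.57°;  2α = 53.13°
edge 0: e_0 = (+1.92, +2.91);  n_0 = (+0.8347, -0.5507)
edge 3: e_3 = (+2.92, -0.73);  n_3 = (-0.2425, -0.9701)
∠(n_0, n_3) = 70.62°
δ = |180° − 70.62°| = 109.38°
109.38° > 2α = 53.13°  →  invalid

δ = 109.38°, invalid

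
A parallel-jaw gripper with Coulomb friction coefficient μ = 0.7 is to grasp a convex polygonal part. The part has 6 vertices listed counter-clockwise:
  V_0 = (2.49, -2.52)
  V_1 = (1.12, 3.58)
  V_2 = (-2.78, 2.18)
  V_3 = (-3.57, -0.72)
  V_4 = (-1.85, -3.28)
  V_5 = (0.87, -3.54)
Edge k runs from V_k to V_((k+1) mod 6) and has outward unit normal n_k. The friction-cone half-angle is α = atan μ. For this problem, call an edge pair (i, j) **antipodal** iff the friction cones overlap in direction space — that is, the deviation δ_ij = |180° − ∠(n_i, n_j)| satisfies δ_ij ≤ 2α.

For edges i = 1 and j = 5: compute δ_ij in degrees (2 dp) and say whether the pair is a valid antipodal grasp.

δ = 12.45°, valid

α = atan 0.7 = 34.99°;  2α = 69.98°
edge 1: e_1 = (-3.90, -1.40);  n_1 = (-0.3379, +0.9412)
edge 5: e_5 = (+1.62, +1.02);  n_5 = (+0.5328, -0.8462)
∠(n_1, n_5) = 167.55°
δ = |180° − 167.55°| = 12.45°
12.45° ≤ 2α = 69.98°  →  valid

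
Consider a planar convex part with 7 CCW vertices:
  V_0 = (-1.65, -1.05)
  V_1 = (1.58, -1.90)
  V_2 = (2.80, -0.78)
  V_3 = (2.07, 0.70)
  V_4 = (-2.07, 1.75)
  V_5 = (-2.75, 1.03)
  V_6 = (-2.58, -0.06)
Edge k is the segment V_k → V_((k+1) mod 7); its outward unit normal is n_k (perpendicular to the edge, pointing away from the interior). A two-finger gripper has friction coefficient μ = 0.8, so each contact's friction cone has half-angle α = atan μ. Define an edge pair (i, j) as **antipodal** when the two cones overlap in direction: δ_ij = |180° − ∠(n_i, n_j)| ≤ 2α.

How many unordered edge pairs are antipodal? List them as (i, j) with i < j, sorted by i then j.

count = 11; pairs: (0,2), (0,3), (0,4), (1,3), (1,4), (1,5), (2,4), (2,5), (2,6), (3,5), (3,6)

α = atan 0.8 = 38.66°;  2α = 77.32°
n_0 = (-0.2545, -0.9671)
n_1 = (+0.6763, -0.7367)
n_2 = (+0.8968, +0.4424)
n_3 = (+0.2458, +0.9693)
n_4 = (-0.7270, +0.6866)
n_5 = (-0.9881, -0.1541)
n_6 = (-0.7288, -0.6847)
  (0,1): δ = 122.70°  ·
  (0,2): δ = 49.00°  ✓
  (0,3): δ = 0.51°  ✓
  (0,4): δ = 61.38°  ✓
  (0,5): δ = 113.61°  ·
  (0,6): δ = 147.95°  ·
  (1,2): δ = 106.30°  ·
  (1,3): δ = 56.78°  ✓
  (1,4): δ = 4.08°  ✓
  (1,5): δ = 56.31°  ✓
  (1,6): δ = 90.66°  ·
  (2,3): δ = 130.49°  ·
  (2,4): δ = 69.62°  ✓
  (2,5): δ = 17.39°  ✓
  (2,6): δ = 16.96°  ✓
  (3,4): δ = 119.13°  ·
  (3,5): δ = 66.90°  ✓
  (3,6): δ = 32.56°  ✓
  (4,5): δ = 127.77°  ·
  (4,6): δ = 93.43°  ·
  (5,6): δ = 145.65°  ·
antipodal pairs: 11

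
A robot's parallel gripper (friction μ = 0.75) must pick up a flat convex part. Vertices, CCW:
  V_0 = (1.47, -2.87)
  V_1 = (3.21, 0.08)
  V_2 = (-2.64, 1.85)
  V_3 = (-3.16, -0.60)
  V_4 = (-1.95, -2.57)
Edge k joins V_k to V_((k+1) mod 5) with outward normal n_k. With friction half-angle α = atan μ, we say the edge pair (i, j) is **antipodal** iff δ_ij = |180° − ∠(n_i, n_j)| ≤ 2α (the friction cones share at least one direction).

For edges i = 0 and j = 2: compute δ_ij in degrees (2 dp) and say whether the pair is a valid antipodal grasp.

α = atan 0.75 = 36.87°;  2α = 73.74°
edge 0: e_0 = (+1.74, +2.95);  n_0 = (+0.8613, -0.5080)
edge 2: e_2 = (-0.52, -2.45);  n_2 = (-0.9782, +0.2076)
∠(n_0, n_2) = 161.45°
δ = |180° − 161.45°| = 18.55°
18.55° ≤ 2α = 73.74°  →  valid

δ = 18.55°, valid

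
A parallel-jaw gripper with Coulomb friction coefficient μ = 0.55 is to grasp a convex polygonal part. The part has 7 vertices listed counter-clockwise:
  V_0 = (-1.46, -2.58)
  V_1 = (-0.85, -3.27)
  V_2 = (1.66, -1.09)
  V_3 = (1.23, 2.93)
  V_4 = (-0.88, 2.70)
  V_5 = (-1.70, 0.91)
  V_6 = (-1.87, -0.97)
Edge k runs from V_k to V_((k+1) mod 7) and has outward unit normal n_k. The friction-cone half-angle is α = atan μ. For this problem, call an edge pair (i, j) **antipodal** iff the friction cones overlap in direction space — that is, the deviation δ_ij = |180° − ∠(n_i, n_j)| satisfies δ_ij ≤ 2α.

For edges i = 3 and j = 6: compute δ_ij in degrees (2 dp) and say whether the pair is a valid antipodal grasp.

α = atan 0.55 = 28.81°;  2α = 57.62°
edge 3: e_3 = (-2.11, -0.23);  n_3 = (-0.1084, +0.9941)
edge 6: e_6 = (+0.41, -1.61);  n_6 = (-0.9691, -0.2468)
∠(n_3, n_6) = 98.07°
δ = |180° − 98.07°| = 81.93°
81.93° > 2α = 57.62°  →  invalid

δ = 81.93°, invalid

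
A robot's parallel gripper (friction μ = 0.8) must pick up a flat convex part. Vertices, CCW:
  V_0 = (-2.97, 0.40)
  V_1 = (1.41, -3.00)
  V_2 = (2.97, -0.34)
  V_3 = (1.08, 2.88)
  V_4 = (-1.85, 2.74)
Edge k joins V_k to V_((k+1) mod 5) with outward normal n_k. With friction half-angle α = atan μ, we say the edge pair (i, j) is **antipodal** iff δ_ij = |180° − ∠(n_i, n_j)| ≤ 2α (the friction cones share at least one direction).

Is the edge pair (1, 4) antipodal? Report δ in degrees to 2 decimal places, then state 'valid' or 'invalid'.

α = atan 0.8 = 38.66°;  2α = 77.32°
edge 1: e_1 = (+1.56, +2.66);  n_1 = (+0.8626, -0.5059)
edge 4: e_4 = (-1.12, -2.34);  n_4 = (-0.9020, +0.4317)
∠(n_1, n_4) = 175.19°
δ = |180° − 175.19°| = 4.81°
4.81° ≤ 2α = 77.32°  →  valid

δ = 4.81°, valid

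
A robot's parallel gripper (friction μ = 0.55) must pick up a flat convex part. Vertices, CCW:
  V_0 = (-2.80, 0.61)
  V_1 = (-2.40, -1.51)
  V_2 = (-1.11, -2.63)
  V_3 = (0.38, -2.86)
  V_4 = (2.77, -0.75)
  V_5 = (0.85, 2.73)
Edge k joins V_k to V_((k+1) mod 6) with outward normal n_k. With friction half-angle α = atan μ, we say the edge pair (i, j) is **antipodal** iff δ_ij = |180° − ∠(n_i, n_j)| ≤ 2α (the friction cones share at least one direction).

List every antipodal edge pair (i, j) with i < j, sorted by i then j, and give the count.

count = 5; pairs: (0,4), (1,4), (2,4), (2,5), (3,5)

α = atan 0.55 = 28.81°;  2α = 57.62°
n_0 = (-0.9827, -0.1854)
n_1 = (-0.6556, -0.7551)
n_2 = (-0.1526, -0.9883)
n_3 = (+0.6618, -0.7497)
n_4 = (+0.8756, +0.4831)
n_5 = (-0.5022, +0.8647)
  (0,1): δ = 141.65°  ·
  (0,2): δ = 109.46°  ·
  (0,3): δ = 59.25°  ·
  (0,4): δ = 18.20°  ✓
  (0,5): δ = 109.46°  ·
  (1,2): δ = 147.81°  ·
  (1,3): δ = 97.60°  ·
  (1,4): δ = 20.15°  ✓
  (1,5): δ = 71.11°  ·
  (2,3): δ = 129.79°  ·
  (2,4): δ = 52.34°  ✓
  (2,5): δ = 38.92°  ✓
  (3,4): δ = 102.55°  ·
  (3,5): δ = 11.29°  ✓
  (4,5): δ = 88.74°  ·
antipodal pairs: 5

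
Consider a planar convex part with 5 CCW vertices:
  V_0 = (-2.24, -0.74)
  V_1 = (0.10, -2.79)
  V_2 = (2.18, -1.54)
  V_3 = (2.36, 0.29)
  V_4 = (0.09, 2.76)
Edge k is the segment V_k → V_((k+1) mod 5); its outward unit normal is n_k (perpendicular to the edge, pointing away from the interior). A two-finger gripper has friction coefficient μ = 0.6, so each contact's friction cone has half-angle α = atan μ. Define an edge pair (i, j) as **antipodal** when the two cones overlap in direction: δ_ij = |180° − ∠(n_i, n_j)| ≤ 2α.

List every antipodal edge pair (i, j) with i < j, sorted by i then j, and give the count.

α = atan 0.6 = 30.96°;  2α = 61.93°
n_0 = (-0.6590, -0.7522)
n_1 = (+0.5151, -0.8571)
n_2 = (+0.9952, -0.0979)
n_3 = (+0.7363, +0.6767)
n_4 = (-0.8324, +0.5542)
  (0,1): δ = 107.78°  ·
  (0,2): δ = 54.40°  ✓
  (0,3): δ = 6.20°  ✓
  (0,4): δ = 97.57°  ·
  (1,2): δ = 126.62°  ·
  (1,3): δ = 78.42°  ·
  (1,4): δ = 25.34°  ✓
  (2,3): δ = 131.80°  ·
  (2,4): δ = 28.03°  ✓
  (3,4): δ = 76.24°  ·
antipodal pairs: 4

count = 4; pairs: (0,2), (0,3), (1,4), (2,4)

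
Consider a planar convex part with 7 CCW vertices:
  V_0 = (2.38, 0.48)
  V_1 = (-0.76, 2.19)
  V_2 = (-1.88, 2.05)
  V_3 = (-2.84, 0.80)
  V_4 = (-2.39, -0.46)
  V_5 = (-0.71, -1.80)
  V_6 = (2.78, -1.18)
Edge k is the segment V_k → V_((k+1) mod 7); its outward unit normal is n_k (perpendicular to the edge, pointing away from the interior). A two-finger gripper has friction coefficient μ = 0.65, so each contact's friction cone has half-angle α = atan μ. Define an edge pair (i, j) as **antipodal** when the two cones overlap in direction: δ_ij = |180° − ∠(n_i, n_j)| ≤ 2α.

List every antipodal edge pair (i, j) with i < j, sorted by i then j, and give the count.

count = 9; pairs: (0,3), (0,4), (0,5), (1,4), (1,5), (2,5), (2,6), (3,6), (4,6)

α = atan 0.65 = 33.02°;  2α = 66.05°
n_0 = (+0.4783, +0.8782)
n_1 = (-0.1240, +0.9923)
n_2 = (-0.7931, +0.6091)
n_3 = (-0.9417, -0.3363)
n_4 = (-0.6236, -0.7818)
n_5 = (+0.1749, -0.9846)
n_6 = (+0.9722, +0.2343)
  (0,1): δ = 144.30°  ·
  (0,2): δ = 98.95°  ·
  (0,3): δ = 41.77°  ✓
  (0,4): δ = 10.00°  ✓
  (0,5): δ = 38.65°  ✓
  (0,6): δ = 132.12°  ·
  (1,2): δ = 134.65°  ·
  (1,3): δ = 77.47°  ·
  (1,4): δ = 45.70°  ✓
  (1,5): δ = 2.95°  ✓
  (1,6): δ = 96.42°  ·
  (2,3): δ = 122.82°  ·
  (2,4): δ = 91.05°  ·
  (2,5): δ = 42.40°  ✓
  (2,6): δ = 51.07°  ✓
  (3,4): δ = 148.23°  ·
  (3,5): δ = 99.58°  ·
  (3,6): δ = 6.11°  ✓
  (4,5): δ = 131.35°  ·
  (4,6): δ = 37.88°  ✓
  (5,6): δ = 86.53°  ·
antipodal pairs: 9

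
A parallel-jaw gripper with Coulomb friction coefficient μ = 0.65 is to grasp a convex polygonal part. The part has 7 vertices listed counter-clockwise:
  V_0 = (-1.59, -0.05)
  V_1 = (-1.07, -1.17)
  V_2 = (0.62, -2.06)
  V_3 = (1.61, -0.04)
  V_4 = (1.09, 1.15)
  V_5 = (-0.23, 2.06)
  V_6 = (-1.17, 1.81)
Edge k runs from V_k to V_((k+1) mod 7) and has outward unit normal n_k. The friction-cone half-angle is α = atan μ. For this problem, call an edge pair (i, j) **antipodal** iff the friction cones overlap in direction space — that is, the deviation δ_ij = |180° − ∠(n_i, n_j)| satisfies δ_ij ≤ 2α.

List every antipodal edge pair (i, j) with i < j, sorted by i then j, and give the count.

count = 9; pairs: (0,2), (0,3), (0,4), (1,3), (1,4), (1,5), (2,5), (2,6), (3,6)

α = atan 0.65 = 33.02°;  2α = 66.05°
n_0 = (-0.9070, -0.4211)
n_1 = (-0.4660, -0.8848)
n_2 = (+0.8980, -0.4401)
n_3 = (+0.9163, +0.4004)
n_4 = (+0.5676, +0.8233)
n_5 = (-0.2570, +0.9664)
n_6 = (-0.9754, +0.2203)
  (0,1): δ = 142.68°  ·
  (0,2): δ = 51.01°  ✓
  (0,3): δ = 1.30°  ✓
  (0,4): δ = 30.51°  ✓
  (0,5): δ = 79.99°  ·
  (0,6): δ = 142.37°  ·
  (1,2): δ = 88.34°  ·
  (1,3): δ = 38.62°  ✓
  (1,4): δ = 6.81°  ✓
  (1,5): δ = 42.67°  ✓
  (1,6): δ = 105.05°  ·
  (2,3): δ = 130.29°  ·
  (2,4): δ = 98.47°  ·
  (2,5): δ = 49.00°  ✓
  (2,6): δ = 13.39°  ✓
  (3,4): δ = 148.19°  ·
  (3,5): δ = 98.71°  ·
  (3,6): δ = 36.33°  ✓
  (4,5): δ = 130.52°  ·
  (4,6): δ = 68.14°  ·
  (5,6): δ = 117.62°  ·
antipodal pairs: 9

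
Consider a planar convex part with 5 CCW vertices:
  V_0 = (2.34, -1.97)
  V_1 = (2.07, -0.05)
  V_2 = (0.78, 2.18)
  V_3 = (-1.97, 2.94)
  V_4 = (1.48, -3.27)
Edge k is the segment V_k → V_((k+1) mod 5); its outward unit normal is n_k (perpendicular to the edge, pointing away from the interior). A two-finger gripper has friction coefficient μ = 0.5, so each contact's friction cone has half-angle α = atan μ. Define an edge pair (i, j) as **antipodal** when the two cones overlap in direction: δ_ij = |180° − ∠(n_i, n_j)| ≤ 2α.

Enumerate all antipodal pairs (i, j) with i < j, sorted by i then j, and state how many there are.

α = atan 0.5 = 26.57°;  2α = 53.13°
n_0 = (+0.9903, +0.1393)
n_1 = (+0.8656, +0.5007)
n_2 = (+0.2664, +0.9639)
n_3 = (-0.8742, -0.4856)
n_4 = (+0.8340, -0.5517)
  (0,1): δ = 157.96°  ·
  (0,2): δ = 113.45°  ·
  (0,3): δ = 21.05°  ✓
  (0,4): δ = 138.51°  ·
  (1,2): δ = 135.50°  ·
  (1,3): δ = 0.99°  ✓
  (1,4): δ = 116.47°  ·
  (2,3): δ = 45.50°  ✓
  (2,4): δ = 71.96°  ·
  (3,4): δ = 62.54°  ·
antipodal pairs: 3

count = 3; pairs: (0,3), (1,3), (2,3)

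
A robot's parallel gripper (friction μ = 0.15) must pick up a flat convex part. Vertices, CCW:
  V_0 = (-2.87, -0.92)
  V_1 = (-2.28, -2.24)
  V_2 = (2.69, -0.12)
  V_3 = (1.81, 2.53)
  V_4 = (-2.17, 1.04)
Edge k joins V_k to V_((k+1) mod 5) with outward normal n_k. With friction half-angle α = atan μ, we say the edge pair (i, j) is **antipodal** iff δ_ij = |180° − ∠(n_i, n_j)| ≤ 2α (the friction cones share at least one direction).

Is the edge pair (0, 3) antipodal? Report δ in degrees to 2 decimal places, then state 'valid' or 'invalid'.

δ = 86.44°, invalid

α = atan 0.15 = 8.53°;  2α = 17.06°
edge 0: e_0 = (+0.59, -1.32);  n_0 = (-0.9130, -0.4081)
edge 3: e_3 = (-3.98, -1.49);  n_3 = (-0.3506, +0.9365)
∠(n_0, n_3) = 93.56°
δ = |180° − 93.56°| = 86.44°
86.44° > 2α = 17.06°  →  invalid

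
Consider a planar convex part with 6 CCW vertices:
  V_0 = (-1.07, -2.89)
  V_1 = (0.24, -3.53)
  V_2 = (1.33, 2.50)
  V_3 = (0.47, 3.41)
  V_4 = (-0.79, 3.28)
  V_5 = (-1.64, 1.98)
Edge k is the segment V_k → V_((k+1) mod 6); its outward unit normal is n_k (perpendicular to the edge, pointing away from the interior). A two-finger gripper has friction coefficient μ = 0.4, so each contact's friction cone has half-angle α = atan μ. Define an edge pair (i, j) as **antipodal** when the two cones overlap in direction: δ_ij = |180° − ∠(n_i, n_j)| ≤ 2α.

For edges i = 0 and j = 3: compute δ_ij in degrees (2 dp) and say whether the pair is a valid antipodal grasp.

δ = 31.93°, valid

α = atan 0.4 = 21.80°;  2α = 43.60°
edge 0: e_0 = (+1.31, -0.64);  n_0 = (-0.4390, -0.8985)
edge 3: e_3 = (-1.26, -0.13);  n_3 = (-0.1026, +0.9947)
∠(n_0, n_3) = 148.07°
δ = |180° − 148.07°| = 31.93°
31.93° ≤ 2α = 43.60°  →  valid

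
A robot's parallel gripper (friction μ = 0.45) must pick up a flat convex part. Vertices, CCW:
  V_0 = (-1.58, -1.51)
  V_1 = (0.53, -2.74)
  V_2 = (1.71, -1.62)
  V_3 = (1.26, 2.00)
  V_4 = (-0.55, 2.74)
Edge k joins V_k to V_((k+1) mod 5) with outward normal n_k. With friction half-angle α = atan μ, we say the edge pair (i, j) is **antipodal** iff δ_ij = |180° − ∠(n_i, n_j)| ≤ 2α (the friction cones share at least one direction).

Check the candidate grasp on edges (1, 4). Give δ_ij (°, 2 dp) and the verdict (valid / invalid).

α = atan 0.45 = 24.23°;  2α = 48.46°
edge 1: e_1 = (+1.18, +1.12);  n_1 = (+0.6884, -0.7253)
edge 4: e_4 = (-1.03, -4.25);  n_4 = (-0.9719, +0.2355)
∠(n_1, n_4) = 147.13°
δ = |180° − 147.13°| = 32.87°
32.87° ≤ 2α = 48.46°  →  valid

δ = 32.87°, valid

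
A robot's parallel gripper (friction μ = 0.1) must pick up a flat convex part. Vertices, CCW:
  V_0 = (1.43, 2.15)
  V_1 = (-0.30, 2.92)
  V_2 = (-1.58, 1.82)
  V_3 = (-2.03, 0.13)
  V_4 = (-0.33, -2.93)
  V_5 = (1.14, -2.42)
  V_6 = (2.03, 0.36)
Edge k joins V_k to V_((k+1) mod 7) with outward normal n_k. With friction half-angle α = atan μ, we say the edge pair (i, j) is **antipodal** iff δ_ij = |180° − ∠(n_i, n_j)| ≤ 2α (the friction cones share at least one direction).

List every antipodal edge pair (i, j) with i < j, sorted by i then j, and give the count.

count = 2; pairs: (2,5), (3,6)

α = atan 0.1 = 5.71°;  2α = 11.42°
n_0 = (+0.4066, +0.9136)
n_1 = (-0.6518, +0.7584)
n_2 = (-0.9663, +0.2573)
n_3 = (-0.8742, -0.4856)
n_4 = (+0.3278, -0.9448)
n_5 = (+0.9524, -0.3049)
n_6 = (+0.9482, +0.3178)
  (0,1): δ = 115.33°  ·
  (0,2): δ = 80.92°  ·
  (0,3): δ = 36.95°  ·
  (0,4): δ = 43.13°  ·
  (0,5): δ = 96.24°  ·
  (0,6): δ = 132.52°  ·
  (1,2): δ = 145.59°  ·
  (1,3): δ = 101.62°  ·
  (1,4): δ = 21.54°  ·
  (1,5): δ = 31.57°  ·
  (1,6): δ = 67.86°  ·
  (2,3): δ = 136.04°  ·
  (2,4): δ = 55.96°  ·
  (2,5): δ = 2.84°  ✓
  (2,6): δ = 33.44°  ·
  (3,4): δ = 99.92°  ·
  (3,5): δ = 46.81°  ·
  (3,6): δ = 10.52°  ✓
  (4,5): δ = 126.89°  ·
  (4,6): δ = 90.60°  ·
  (5,6): δ = 143.72°  ·
antipodal pairs: 2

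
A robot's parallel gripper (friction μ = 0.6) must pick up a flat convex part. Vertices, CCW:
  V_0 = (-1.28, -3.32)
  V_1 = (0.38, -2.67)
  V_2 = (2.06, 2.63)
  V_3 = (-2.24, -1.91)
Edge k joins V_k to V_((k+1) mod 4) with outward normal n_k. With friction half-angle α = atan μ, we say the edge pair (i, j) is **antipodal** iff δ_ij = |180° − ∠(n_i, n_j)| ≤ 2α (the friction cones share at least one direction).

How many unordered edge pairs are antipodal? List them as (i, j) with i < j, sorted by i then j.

α = atan 0.6 = 30.96°;  2α = 61.93°
n_0 = (+0.3646, -0.9312)
n_1 = (+0.9533, -0.3022)
n_2 = (-0.7260, +0.6877)
n_3 = (-0.8266, -0.5628)
  (0,1): δ = 128.97°  ·
  (0,2): δ = 25.17°  ✓
  (0,3): δ = 102.87°  ·
  (1,2): δ = 25.86°  ✓
  (1,3): δ = 51.84°  ✓
  (2,3): δ = 102.31°  ·
antipodal pairs: 3

count = 3; pairs: (0,2), (1,2), (1,3)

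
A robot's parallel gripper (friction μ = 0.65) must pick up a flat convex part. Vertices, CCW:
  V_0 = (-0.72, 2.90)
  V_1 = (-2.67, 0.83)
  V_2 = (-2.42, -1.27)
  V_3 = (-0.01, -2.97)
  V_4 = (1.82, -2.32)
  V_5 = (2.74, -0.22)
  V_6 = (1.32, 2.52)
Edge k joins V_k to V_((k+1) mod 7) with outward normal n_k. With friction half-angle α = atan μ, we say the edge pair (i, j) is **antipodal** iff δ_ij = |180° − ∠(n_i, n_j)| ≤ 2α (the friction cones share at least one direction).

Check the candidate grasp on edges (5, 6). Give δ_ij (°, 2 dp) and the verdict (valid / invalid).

α = atan 0.65 = 33.02°;  2α = 66.05°
edge 5: e_5 = (-1.42, +2.74);  n_5 = (+0.8879, +0.4601)
edge 6: e_6 = (-2.04, +0.38);  n_6 = (+0.1831, +0.9831)
∠(n_5, n_6) = 52.05°
δ = |180° − 52.05°| = 127.95°
127.95° > 2α = 66.05°  →  invalid

δ = 127.95°, invalid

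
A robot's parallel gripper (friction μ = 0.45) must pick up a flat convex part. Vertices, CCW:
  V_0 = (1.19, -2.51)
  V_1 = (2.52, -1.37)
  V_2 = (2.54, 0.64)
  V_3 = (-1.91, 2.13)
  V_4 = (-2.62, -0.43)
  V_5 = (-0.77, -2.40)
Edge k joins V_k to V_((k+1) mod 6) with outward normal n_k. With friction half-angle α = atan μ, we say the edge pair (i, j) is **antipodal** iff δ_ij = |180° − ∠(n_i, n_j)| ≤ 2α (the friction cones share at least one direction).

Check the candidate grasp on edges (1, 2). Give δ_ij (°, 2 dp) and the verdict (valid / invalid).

α = atan 0.45 = 24.23°;  2α = 48.46°
edge 1: e_1 = (+0.02, +2.01);  n_1 = (+1.0000, -0.0099)
edge 2: e_2 = (-4.45, +1.49);  n_2 = (+0.3175, +0.9483)
∠(n_1, n_2) = 72.06°
δ = |180° − 72.06°| = 107.94°
107.94° > 2α = 48.46°  →  invalid

δ = 107.94°, invalid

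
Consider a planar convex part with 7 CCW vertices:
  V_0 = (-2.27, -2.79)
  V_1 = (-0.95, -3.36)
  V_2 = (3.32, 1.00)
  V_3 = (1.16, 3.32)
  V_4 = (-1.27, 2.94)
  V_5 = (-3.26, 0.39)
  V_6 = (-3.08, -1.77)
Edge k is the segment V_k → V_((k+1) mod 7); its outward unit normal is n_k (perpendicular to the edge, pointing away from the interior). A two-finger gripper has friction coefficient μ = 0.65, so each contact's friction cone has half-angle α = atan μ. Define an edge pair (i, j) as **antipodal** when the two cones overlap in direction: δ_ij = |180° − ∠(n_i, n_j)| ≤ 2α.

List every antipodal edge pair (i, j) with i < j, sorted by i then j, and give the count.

count = 8; pairs: (0,2), (0,3), (1,3), (1,4), (1,5), (2,5), (2,6), (3,6)

α = atan 0.65 = 33.02°;  2α = 66.05°
n_0 = (-0.3964, -0.9181)
n_1 = (+0.7144, -0.6997)
n_2 = (+0.7319, +0.6814)
n_3 = (-0.1545, +0.9880)
n_4 = (-0.7884, +0.6152)
n_5 = (-0.9965, -0.0830)
n_6 = (-0.7831, -0.6219)
  (0,1): δ = 111.05°  ·
  (0,2): δ = 23.69°  ✓
  (0,3): δ = 32.24°  ✓
  (0,4): δ = 75.39°  ·
  (0,5): δ = 118.12°  ·
  (0,6): δ = 151.81°  ·
  (1,2): δ = 92.64°  ·
  (1,3): δ = 36.71°  ✓
  (1,4): δ = 6.43°  ✓
  (1,5): δ = 49.17°  ✓
  (1,6): δ = 82.86°  ·
  (2,3): δ = 124.07°  ·
  (2,4): δ = 80.92°  ·
  (2,5): δ = 38.19°  ✓
  (2,6): δ = 4.50°  ✓
  (3,4): δ = 136.86°  ·
  (3,5): δ = 94.12°  ·
  (3,6): δ = 60.43°  ✓
  (4,5): δ = 137.27°  ·
  (4,6): δ = 103.58°  ·
  (5,6): δ = 146.31°  ·
antipodal pairs: 8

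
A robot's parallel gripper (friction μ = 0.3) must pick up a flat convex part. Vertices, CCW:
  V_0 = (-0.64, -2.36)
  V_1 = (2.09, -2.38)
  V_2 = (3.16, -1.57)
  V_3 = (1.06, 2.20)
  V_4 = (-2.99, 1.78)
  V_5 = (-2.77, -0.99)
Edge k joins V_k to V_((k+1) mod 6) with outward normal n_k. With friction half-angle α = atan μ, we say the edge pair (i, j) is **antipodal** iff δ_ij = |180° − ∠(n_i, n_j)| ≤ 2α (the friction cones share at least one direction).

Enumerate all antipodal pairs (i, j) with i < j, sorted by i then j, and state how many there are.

α = atan 0.3 = 16.70°;  2α = 33.40°
n_0 = (-0.0073, -1.0000)
n_1 = (+0.6036, -0.7973)
n_2 = (+0.8736, +0.4866)
n_3 = (-0.1032, +0.9947)
n_4 = (-0.9969, -0.0792)
n_5 = (-0.5410, -0.8411)
  (0,1): δ = 142.45°  ·
  (0,2): δ = 60.46°  ·
  (0,3): δ = 6.34°  ✓
  (0,4): δ = 94.96°  ·
  (0,5): δ = 147.67°  ·
  (1,2): δ = 98.01°  ·
  (1,3): δ = 31.21°  ✓
  (1,4): δ = 57.41°  ·
  (1,5): δ = 110.13°  ·
  (2,3): δ = 113.20°  ·
  (2,4): δ = 24.58°  ✓
  (2,5): δ = 28.13°  ✓
  (3,4): δ = 91.38°  ·
  (3,5): δ = 38.67°  ·
  (4,5): δ = 127.29°  ·
antipodal pairs: 4

count = 4; pairs: (0,3), (1,3), (2,4), (2,5)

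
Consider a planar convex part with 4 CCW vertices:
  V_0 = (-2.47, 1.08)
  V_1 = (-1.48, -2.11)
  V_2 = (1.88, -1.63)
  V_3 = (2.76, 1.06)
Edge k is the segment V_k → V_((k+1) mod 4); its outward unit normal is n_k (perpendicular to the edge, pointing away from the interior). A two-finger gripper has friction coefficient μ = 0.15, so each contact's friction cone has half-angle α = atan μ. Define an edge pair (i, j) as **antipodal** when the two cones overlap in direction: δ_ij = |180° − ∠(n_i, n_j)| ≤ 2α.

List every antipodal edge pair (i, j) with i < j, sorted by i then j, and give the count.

count = 1; pairs: (1,3)

α = atan 0.15 = 8.53°;  2α = 17.06°
n_0 = (-0.9551, -0.2964)
n_1 = (+0.1414, -0.9899)
n_2 = (+0.9504, -0.3109)
n_3 = (+0.0038, +1.0000)
  (0,1): δ = 99.11°  ·
  (0,2): δ = 35.36°  ·
  (0,3): δ = 72.54°  ·
  (1,2): δ = 116.24°  ·
  (1,3): δ = 8.35°  ✓
  (2,3): δ = 72.10°  ·
antipodal pairs: 1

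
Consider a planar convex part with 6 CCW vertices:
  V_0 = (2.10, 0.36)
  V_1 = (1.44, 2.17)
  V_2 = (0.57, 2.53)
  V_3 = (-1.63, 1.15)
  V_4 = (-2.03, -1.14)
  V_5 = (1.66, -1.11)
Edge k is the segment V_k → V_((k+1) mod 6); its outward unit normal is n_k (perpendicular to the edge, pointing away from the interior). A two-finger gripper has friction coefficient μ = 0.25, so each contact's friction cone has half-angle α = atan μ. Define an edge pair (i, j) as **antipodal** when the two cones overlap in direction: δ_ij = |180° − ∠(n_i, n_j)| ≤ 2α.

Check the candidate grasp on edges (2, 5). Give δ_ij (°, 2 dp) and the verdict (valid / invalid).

δ = 41.24°, invalid

α = atan 0.25 = 14.04°;  2α = 28.07°
edge 2: e_2 = (-2.20, -1.38);  n_2 = (-0.5314, +0.8471)
edge 5: e_5 = (+0.44, +1.47);  n_5 = (+0.9580, -0.2867)
∠(n_2, n_5) = 138.76°
δ = |180° − 138.76°| = 41.24°
41.24° > 2α = 28.07°  →  invalid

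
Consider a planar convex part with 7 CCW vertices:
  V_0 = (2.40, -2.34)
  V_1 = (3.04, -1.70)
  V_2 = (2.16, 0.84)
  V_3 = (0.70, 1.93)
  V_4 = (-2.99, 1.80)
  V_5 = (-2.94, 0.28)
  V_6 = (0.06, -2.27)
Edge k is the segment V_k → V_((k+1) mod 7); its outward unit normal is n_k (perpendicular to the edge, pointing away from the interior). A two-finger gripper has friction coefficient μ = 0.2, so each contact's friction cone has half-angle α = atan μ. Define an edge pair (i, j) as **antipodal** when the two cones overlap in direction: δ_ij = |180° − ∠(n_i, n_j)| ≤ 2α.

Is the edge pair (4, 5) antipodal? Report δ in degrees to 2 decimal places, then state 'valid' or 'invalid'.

α = atan 0.2 = 11.31°;  2α = 22.62°
edge 4: e_4 = (+0.05, -1.52);  n_4 = (-0.9995, -0.0329)
edge 5: e_5 = (+3.00, -2.55);  n_5 = (-0.6476, -0.7619)
∠(n_4, n_5) = 47.75°
δ = |180° − 47.75°| = 132.25°
132.25° > 2α = 22.62°  →  invalid

δ = 132.25°, invalid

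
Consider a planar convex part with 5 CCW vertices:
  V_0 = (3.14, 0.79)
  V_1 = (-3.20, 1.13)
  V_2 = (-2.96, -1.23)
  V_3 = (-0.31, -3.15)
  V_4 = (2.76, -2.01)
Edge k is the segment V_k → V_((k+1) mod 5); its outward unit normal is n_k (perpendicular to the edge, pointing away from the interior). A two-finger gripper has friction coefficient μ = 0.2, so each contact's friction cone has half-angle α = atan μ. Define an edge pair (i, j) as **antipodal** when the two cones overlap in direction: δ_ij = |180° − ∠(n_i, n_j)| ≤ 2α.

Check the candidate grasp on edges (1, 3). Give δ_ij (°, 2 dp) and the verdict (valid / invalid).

δ = 75.43°, invalid

α = atan 0.2 = 11.31°;  2α = 22.62°
edge 1: e_1 = (+0.24, -2.36);  n_1 = (-0.9949, -0.1012)
edge 3: e_3 = (+3.07, +1.14);  n_3 = (+0.3481, -0.9375)
∠(n_1, n_3) = 104.57°
δ = |180° − 104.57°| = 75.43°
75.43° > 2α = 22.62°  →  invalid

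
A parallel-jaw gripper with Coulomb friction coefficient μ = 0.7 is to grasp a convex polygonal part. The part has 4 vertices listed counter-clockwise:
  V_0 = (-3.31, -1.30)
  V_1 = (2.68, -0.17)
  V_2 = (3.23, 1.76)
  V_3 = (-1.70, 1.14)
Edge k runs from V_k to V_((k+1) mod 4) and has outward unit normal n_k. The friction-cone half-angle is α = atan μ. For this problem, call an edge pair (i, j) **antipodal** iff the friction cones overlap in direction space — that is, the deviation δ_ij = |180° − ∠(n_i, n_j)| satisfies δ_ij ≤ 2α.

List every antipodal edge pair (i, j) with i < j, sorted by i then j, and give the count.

count = 4; pairs: (0,2), (0,3), (1,2), (1,3)

α = atan 0.7 = 34.99°;  2α = 69.98°
n_0 = (+0.1854, -0.9827)
n_1 = (+0.9617, -0.2741)
n_2 = (-0.1248, +0.9922)
n_3 = (-0.8347, +0.5507)
  (0,1): δ = 116.59°  ·
  (0,2): δ = 3.52°  ✓
  (0,3): δ = 45.90°  ✓
  (1,2): δ = 66.93°  ✓
  (1,3): δ = 17.51°  ✓
  (2,3): δ = 130.59°  ·
antipodal pairs: 4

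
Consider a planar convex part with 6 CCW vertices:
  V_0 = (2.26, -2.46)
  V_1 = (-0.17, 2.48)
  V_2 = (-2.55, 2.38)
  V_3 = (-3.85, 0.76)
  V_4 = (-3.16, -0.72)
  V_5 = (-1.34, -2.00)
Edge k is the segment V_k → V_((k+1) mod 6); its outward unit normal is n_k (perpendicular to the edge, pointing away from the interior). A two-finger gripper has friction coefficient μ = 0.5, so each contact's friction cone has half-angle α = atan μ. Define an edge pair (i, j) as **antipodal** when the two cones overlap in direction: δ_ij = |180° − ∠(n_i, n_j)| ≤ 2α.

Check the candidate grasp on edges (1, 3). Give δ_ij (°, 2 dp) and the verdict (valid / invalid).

α = atan 0.5 = 26.57°;  2α = 53.13°
edge 1: e_1 = (-2.38, -0.10);  n_1 = (-0.0420, +0.9991)
edge 3: e_3 = (+0.69, -1.48);  n_3 = (-0.9063, -0.4226)
∠(n_1, n_3) = 112.59°
δ = |180° − 112.59°| = 67.41°
67.41° > 2α = 53.13°  →  invalid

δ = 67.41°, invalid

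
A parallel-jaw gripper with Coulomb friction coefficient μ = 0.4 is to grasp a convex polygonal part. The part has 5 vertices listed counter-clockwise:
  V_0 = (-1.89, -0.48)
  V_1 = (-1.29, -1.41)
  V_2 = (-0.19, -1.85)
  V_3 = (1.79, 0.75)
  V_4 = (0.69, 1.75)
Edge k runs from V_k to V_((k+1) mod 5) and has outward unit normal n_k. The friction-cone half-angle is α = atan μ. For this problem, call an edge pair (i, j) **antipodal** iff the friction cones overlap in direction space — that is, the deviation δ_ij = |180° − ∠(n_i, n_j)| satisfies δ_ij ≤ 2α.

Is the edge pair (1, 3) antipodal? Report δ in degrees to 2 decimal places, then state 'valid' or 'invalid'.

δ = 20.47°, valid

α = atan 0.4 = 21.80°;  2α = 43.60°
edge 1: e_1 = (+1.10, -0.44);  n_1 = (-0.3714, -0.9285)
edge 3: e_3 = (-1.10, +1.00);  n_3 = (+0.6727, +0.7399)
∠(n_1, n_3) = 159.53°
δ = |180° − 159.53°| = 20.47°
20.47° ≤ 2α = 43.60°  →  valid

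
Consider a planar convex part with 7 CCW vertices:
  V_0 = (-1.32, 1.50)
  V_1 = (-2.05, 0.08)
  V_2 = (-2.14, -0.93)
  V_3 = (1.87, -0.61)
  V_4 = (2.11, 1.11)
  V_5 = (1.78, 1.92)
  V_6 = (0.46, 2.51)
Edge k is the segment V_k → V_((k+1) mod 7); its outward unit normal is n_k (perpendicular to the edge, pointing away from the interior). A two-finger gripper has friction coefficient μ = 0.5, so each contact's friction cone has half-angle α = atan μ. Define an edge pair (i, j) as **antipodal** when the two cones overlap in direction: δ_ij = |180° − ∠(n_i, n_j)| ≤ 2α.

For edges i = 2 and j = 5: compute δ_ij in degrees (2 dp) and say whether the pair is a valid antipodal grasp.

α = atan 0.5 = 26.57°;  2α = 53.13°
edge 2: e_2 = (+4.01, +0.32);  n_2 = (+0.0795, -0.9968)
edge 5: e_5 = (-1.32, +0.59);  n_5 = (+0.4081, +0.9130)
∠(n_2, n_5) = 151.35°
δ = |180° − 151.35°| = 28.65°
28.65° ≤ 2α = 53.13°  →  valid

δ = 28.65°, valid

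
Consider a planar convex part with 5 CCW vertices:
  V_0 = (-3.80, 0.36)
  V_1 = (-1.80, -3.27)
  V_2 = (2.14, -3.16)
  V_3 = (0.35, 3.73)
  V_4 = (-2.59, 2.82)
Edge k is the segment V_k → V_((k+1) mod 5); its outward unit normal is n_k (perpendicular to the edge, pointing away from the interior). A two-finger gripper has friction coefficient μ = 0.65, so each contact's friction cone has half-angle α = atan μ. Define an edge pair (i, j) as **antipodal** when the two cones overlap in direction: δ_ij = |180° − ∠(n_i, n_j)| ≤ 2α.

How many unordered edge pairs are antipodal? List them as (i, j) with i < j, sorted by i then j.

count = 4; pairs: (0,2), (1,3), (1,4), (2,4)

α = atan 0.65 = 33.02°;  2α = 66.05°
n_0 = (-0.8759, -0.4826)
n_1 = (+0.0279, -0.9996)
n_2 = (+0.9679, +0.2514)
n_3 = (-0.2957, +0.9553)
n_4 = (-0.8973, +0.4414)
  (0,1): δ = 117.25°  ·
  (0,2): δ = 14.29°  ✓
  (0,3): δ = 78.35°  ·
  (0,4): δ = 124.96°  ·
  (1,2): δ = 77.04°  ·
  (1,3): δ = 15.60°  ✓
  (1,4): δ = 62.21°  ✓
  (2,3): δ = 87.36°  ·
  (2,4): δ = 40.75°  ✓
  (3,4): δ = 133.39°  ·
antipodal pairs: 4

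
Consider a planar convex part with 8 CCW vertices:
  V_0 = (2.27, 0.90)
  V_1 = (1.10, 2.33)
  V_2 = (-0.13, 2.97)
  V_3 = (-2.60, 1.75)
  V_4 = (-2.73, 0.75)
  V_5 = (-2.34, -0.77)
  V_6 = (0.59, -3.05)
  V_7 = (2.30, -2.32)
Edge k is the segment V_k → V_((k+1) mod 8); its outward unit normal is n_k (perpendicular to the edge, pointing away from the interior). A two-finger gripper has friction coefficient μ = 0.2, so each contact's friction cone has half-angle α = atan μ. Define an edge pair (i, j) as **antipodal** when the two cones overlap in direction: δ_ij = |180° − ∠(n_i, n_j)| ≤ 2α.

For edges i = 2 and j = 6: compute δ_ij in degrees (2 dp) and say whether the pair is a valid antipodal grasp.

α = atan 0.2 = 11.31°;  2α = 22.62°
edge 2: e_2 = (-2.47, -1.22);  n_2 = (-0.4429, +0.8966)
edge 6: e_6 = (+1.71, +0.73);  n_6 = (+0.3926, -0.9197)
∠(n_2, n_6) = 176.83°
δ = |180° − 176.83°| = 3.17°
3.17° ≤ 2α = 22.62°  →  valid

δ = 3.17°, valid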